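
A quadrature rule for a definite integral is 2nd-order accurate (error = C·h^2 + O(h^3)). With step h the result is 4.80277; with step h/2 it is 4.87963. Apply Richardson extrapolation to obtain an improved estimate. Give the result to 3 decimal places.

The leading error scales as h^2; refining by a factor of 2 reduces it by 2^2 = 4.
Extrapolated value = (4·A(h/2) − A(h)) / (4 − 1)
= (4·4.87963 − 4.80277) / 3
= 14.71575 / 3 = 4.90525

4.905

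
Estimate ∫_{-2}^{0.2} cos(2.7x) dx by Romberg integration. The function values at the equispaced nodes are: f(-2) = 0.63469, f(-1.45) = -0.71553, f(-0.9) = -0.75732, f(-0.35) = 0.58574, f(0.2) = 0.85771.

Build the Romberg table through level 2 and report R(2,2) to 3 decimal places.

R(0,0) (trapezoid, 1 panel, h=2.2000): 1.64164
R(1,0) (trapezoid, 2 panels, h=1.1000): -0.01223
R(2,0) (trapezoid, 4 panels, h=0.5500): -0.07750
R(1,1) = -0.01223 + (-0.01223 − 1.64164)/3 = -0.56352
R(2,1) = -0.07750 + (-0.07750 − (-0.01223))/3 = -0.09926
R(2,2) = -0.09926 + (-0.09926 − (-0.56352))/15 = -0.06831

-0.068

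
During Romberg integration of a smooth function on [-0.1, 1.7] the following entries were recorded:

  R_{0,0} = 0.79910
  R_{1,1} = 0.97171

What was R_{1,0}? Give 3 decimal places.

0.929

From R_{1,1} = (4·R_{1,0} − R_{0,0})/3, solve for R_{1,0}:
4·R_{1,0} = 3·0.97171 + 0.79910 = 3.71423
R_{1,0} = 0.92856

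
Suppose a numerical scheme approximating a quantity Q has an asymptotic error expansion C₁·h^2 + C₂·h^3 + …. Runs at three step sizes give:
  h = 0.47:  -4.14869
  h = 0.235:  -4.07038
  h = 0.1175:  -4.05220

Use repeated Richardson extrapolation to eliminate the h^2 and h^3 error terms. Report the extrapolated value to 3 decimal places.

-4.046

First eliminate the h^2 term (factor 2^2 = 4):
  B₁ = (4·(-4.07038) − (-4.14869))/3 = -4.04428
  B₂ = (4·(-4.05220) − (-4.07038))/3 = -4.04614
Then eliminate the h^3 term (factor 2^3 = 8):
  (8·(-4.04614) − (-4.04428))/7 = -4.04641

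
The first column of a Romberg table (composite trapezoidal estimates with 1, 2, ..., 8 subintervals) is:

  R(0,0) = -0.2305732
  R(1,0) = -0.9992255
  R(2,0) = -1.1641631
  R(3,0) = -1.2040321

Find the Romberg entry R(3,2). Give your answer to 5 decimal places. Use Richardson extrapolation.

-1.21720

Richardson extrapolation on the trapezoidal column (denominator 4−1=3):
R(2,1) = (4·(-1.1641631) − (-0.9992255)) / 3 = -1.2191423
R(3,1) = -1.2040321 + (-1.2040321 − (-1.1641631))/3 = -1.2173218
R(3,2) = -1.2173218 + (-1.2173218 − (-1.2191423))/15 = -1.2172004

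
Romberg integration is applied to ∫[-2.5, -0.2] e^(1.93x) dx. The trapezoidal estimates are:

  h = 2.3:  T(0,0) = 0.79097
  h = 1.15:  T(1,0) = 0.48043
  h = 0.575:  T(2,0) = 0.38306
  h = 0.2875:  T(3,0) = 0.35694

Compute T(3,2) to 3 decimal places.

T(2,1) = 0.38306 + (0.38306 − 0.48043)/3 = 0.35060
T(3,1) = 0.35694 + (0.35694 − 0.38306)/3 = 0.34823
T(3,2) = 0.34823 + (0.34823 − 0.35060)/15 = 0.34807
(Column j=1 coincides with Simpson's rule on the same nodes.)

0.348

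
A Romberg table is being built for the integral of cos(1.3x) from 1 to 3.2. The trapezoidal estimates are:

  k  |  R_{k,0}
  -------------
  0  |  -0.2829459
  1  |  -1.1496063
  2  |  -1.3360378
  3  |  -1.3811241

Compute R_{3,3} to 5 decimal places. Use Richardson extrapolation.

-1.39603

Richardson extrapolation on the trapezoidal column (denominator 4−1=3):
R_{1,1} = (4·(-1.1496063) − (-0.2829459)) / 3 = -1.4384931
R_{2,1} = -1.3360378 + (-1.3360378 − (-1.1496063))/3 = -1.3981816
R_{3,1} = -1.3811241 + (-1.3811241 − (-1.3360378))/3 = -1.3961529
R_{2,2} = (16·(-1.3981816) − (-1.4384931)) / 15 = -1.3954942
R_{3,2} = -1.3961529 + (-1.3961529 − (-1.3981816))/15 = -1.3960177
R_{3,3} = -1.3960177 + (-1.3960177 − (-1.3954942))/63 = -1.3960260
(Column j=1 coincides with Simpson's rule on the same nodes.)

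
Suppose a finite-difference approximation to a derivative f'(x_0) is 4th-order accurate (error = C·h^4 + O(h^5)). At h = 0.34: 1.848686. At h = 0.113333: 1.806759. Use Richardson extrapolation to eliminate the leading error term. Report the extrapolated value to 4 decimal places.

1.8062

Extrapolated value = (81·A(h/3) − A(h)) / (81 − 1)
= (81·1.806759 − 1.848686) / 80
= 144.498793 / 80 = 1.806235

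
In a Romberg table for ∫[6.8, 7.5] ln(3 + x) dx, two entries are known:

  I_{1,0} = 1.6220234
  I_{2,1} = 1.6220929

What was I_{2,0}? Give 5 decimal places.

From I_{2,1} = (4·I_{2,0} − I_{1,0})/3, solve for I_{2,0}:
4·I_{2,0} = 3·1.6220929 + 1.6220234 = 6.4883021
I_{2,0} = 1.6220755

1.62208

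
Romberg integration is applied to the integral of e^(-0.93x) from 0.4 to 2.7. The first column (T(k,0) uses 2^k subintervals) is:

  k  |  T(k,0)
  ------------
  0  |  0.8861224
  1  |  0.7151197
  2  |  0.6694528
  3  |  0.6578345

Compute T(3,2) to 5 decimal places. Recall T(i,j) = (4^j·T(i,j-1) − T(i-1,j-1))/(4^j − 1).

0.65394

Richardson extrapolation on the trapezoidal column (denominator 4−1=3):
T(2,1) = (4·0.6694528 − 0.7151197) / 3 = 0.6542305
T(3,1) = (4·0.6578345 − 0.6694528) / 3 = 0.6539617
T(3,2) = 0.6539617 + (0.6539617 − 0.6542305)/15 = 0.6539438
(Column j=1 coincides with Simpson's rule on the same nodes.)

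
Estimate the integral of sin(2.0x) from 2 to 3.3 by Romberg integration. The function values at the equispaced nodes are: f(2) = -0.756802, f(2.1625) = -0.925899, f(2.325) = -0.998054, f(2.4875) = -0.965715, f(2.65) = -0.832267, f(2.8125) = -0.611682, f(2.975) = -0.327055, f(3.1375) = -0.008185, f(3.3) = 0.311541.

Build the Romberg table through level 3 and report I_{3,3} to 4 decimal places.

I_{0,0} (trapezoid, 1 panel, h=1.3000): -0.289420
I_{1,0} (trapezoid, 2 panels, h=0.6500): -0.685683
I_{2,0} (trapezoid, 4 panels, h=0.3250): -0.773502
I_{3,0} (trapezoid, 8 panels, h=0.1625): -0.794867
I_{1,1} = -0.685683 + (-0.685683 − (-0.289420))/3 = -0.817771
I_{2,1} = -0.773502 + (-0.773502 − (-0.685683))/3 = -0.802775
I_{3,1} = -0.794867 + (-0.794867 − (-0.773502))/3 = -0.801989
I_{2,2} = -0.802775 + (-0.802775 − (-0.817771))/15 = -0.801775
I_{3,2} = -0.801989 + (-0.801989 − (-0.802775))/15 = -0.801937
I_{3,3} = -0.801937 + (-0.801937 − (-0.801775))/63 = -0.801940

-0.8019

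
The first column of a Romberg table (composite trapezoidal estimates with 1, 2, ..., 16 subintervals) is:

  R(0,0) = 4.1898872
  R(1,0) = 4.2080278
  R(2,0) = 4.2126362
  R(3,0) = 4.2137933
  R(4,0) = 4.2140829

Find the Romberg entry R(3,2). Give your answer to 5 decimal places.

4.21418

R(2,1) = (4·4.2126362 − 4.2080278) / 3 = 4.2141723
R(3,1) = 4.2137933 + (4.2137933 − 4.2126362)/3 = 4.2141790
R(3,2) = 4.2141790 + (4.2141790 − 4.2141723)/15 = 4.2141794
(Column j=1 coincides with Simpson's rule on the same nodes.)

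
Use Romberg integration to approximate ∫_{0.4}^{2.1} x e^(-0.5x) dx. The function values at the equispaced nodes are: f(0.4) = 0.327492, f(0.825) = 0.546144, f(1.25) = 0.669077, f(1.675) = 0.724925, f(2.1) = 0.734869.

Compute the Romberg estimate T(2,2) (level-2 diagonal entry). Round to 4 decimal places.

T(0,0) (trapezoid, 1 panel, h=1.7000): 0.903007
T(1,0) (trapezoid, 2 panels, h=0.8500): 1.020219
T(2,0) (trapezoid, 4 panels, h=0.4250): 1.050314
T(1,1) = 1.020219 + (1.020219 − 0.903007)/3 = 1.059290
T(2,1) = 1.050314 + (1.050314 − 1.020219)/3 = 1.060346
T(2,2) = 1.060346 + (1.060346 − 1.059290)/15 = 1.060416

1.0604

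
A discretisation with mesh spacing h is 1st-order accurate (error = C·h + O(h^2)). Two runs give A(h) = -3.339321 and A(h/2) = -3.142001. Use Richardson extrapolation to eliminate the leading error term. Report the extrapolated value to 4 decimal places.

-2.9447

The leading error scales as h; refining by a factor of 2 reduces it by 2^1 = 2.
Extrapolated value = (2·A(h/2) − A(h)) / (2 − 1)
= (2·(-3.142001) − (-3.339321)) / 1
= -2.944681 / 1 = -2.944681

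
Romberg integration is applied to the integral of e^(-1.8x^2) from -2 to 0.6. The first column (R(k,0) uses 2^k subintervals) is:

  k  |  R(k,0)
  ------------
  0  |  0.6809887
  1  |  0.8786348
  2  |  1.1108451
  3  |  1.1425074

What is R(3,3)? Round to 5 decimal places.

Richardson extrapolation on the trapezoidal column (denominator 4−1=3):
R(1,1) = 0.8786348 + (0.8786348 − 0.6809887)/3 = 0.9445168
R(2,1) = (4·1.1108451 − 0.8786348) / 3 = 1.1882485
R(3,1) = (4·1.1425074 − 1.1108451) / 3 = 1.1530615
R(2,2) = 1.1882485 + (1.1882485 − 0.9445168)/15 = 1.2044973
R(3,2) = (16·1.1530615 − 1.1882485) / 15 = 1.1507157
R(3,3) = (64·1.1507157 − 1.2044973) / 63 = 1.1498620
(Column j=1 coincides with Simpson's rule on the same nodes.)

1.14986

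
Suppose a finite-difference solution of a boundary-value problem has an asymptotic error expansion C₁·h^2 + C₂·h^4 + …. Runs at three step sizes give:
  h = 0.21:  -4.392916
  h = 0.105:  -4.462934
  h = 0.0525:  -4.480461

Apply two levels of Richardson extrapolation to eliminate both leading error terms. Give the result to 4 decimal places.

-4.4863

First eliminate the h^2 term (factor 2^2 = 4):
  B₁ = (4·(-4.462934) − (-4.392916))/3 = -4.486273
  B₂ = (4·(-4.480461) − (-4.462934))/3 = -4.486303
Then eliminate the h^4 term (factor 2^4 = 16):
  (16·(-4.486303) − (-4.486273))/15 = -4.486305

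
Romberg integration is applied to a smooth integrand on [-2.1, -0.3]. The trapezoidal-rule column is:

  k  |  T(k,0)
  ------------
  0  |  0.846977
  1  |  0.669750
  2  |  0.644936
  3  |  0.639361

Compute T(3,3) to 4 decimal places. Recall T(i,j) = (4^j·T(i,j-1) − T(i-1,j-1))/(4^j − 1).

0.6375

T(1,1) = 0.669750 + (0.669750 − 0.846977)/3 = 0.610674
T(2,1) = 0.644936 + (0.644936 − 0.669750)/3 = 0.636665
T(3,1) = 0.639361 + (0.639361 − 0.644936)/3 = 0.637503
T(2,2) = 0.636665 + (0.636665 − 0.610674)/15 = 0.638398
T(3,2) = 0.637503 + (0.637503 − 0.636665)/15 = 0.637559
T(3,3) = 0.637559 + (0.637559 − 0.638398)/63 = 0.637546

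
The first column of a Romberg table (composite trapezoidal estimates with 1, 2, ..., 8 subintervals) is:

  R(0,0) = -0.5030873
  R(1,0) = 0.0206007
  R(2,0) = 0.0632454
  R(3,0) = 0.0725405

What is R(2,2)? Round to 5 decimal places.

0.06961

R(1,1) = (4·0.0206007 − (-0.5030873)) / 3 = 0.1951634
R(2,1) = 0.0632454 + (0.0632454 − 0.0206007)/3 = 0.0774603
R(2,2) = 0.0774603 + (0.0774603 − 0.1951634)/15 = 0.0696134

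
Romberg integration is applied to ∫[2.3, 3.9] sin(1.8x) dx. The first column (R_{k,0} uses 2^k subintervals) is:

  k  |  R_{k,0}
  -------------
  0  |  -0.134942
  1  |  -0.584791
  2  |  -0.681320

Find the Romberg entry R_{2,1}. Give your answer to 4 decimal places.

-0.7135

R_{2,1} = (4·(-0.681320) − (-0.584791)) / 3 = -0.713496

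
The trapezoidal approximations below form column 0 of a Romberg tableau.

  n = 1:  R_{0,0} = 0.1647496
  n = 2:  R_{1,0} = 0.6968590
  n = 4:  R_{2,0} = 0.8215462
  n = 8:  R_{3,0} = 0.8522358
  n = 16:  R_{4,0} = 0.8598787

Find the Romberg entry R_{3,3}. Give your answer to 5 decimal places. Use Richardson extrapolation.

Richardson extrapolation on the trapezoidal column (denominator 4−1=3):
R_{1,1} = 0.6968590 + (0.6968590 − 0.1647496)/3 = 0.8742288
R_{2,1} = 0.8215462 + (0.8215462 − 0.6968590)/3 = 0.8631086
R_{3,1} = (4·0.8522358 − 0.8215462) / 3 = 0.8624657
R_{2,2} = 0.8631086 + (0.8631086 − 0.8742288)/15 = 0.8623673
R_{3,2} = 0.8624657 + (0.8624657 − 0.8631086)/15 = 0.8624228
R_{3,3} = (64·0.8624228 − 0.8623673) / 63 = 0.8624237
(Column j=1 coincides with Simpson's rule on the same nodes.)

0.86242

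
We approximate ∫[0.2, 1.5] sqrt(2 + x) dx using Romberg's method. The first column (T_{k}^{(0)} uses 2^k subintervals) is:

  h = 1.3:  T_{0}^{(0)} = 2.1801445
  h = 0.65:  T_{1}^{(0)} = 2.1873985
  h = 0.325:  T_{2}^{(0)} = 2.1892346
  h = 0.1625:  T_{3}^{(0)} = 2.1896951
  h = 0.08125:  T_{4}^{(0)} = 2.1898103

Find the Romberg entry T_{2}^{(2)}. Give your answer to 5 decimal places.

Richardson extrapolation on the trapezoidal column (denominator 4−1=3):
T_{1}^{(1)} = (4·2.1873985 − 2.1801445) / 3 = 2.1898165
T_{2}^{(1)} = (4·2.1892346 − 2.1873985) / 3 = 2.1898466
T_{2}^{(2)} = 2.1898466 + (2.1898466 − 2.1898165)/15 = 2.1898486
(Column j=1 coincides with Simpson's rule on the same nodes.)

2.18985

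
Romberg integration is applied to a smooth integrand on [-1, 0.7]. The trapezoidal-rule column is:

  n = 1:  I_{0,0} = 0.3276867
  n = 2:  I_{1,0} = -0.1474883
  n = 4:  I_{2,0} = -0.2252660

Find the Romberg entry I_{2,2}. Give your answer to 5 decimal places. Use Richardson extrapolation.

-0.24755

I_{1,1} = (4·(-0.1474883) − 0.3276867) / 3 = -0.3058800
I_{2,1} = (4·(-0.2252660) − (-0.1474883)) / 3 = -0.2511919
I_{2,2} = -0.2511919 + (-0.2511919 − (-0.3058800))/15 = -0.2475460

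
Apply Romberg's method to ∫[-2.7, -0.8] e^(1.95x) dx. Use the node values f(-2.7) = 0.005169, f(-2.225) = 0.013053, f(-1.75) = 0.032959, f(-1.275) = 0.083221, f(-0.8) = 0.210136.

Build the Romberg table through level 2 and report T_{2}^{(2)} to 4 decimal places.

T_{0}^{(0)} (trapezoid, 1 panel, h=1.9000): 0.204540
T_{1}^{(0)} (trapezoid, 2 panels, h=0.9500): 0.133581
T_{2}^{(0)} (trapezoid, 4 panels, h=0.4750): 0.112521
T_{1}^{(1)} = 0.133581 + (0.133581 − 0.204540)/3 = 0.109928
T_{2}^{(1)} = 0.112521 + (0.112521 − 0.133581)/3 = 0.105501
T_{2}^{(2)} = 0.105501 + (0.105501 − 0.109928)/15 = 0.105206

0.1052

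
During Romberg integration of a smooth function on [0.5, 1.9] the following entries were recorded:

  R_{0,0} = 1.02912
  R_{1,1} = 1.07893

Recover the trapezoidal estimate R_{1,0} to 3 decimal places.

From R_{1,1} = (4·R_{1,0} − R_{0,0})/3, solve for R_{1,0}:
4·R_{1,0} = 3·1.07893 + 1.02912 = 4.26591
R_{1,0} = 1.06648

1.066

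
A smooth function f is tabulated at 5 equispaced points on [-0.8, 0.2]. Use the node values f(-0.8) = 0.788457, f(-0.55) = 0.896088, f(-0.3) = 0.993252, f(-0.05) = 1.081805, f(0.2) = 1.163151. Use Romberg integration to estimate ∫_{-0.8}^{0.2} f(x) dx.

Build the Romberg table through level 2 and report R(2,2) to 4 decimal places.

R(0,0) (trapezoid, 1 panel, h=1.0000): 0.975804
R(1,0) (trapezoid, 2 panels, h=0.5000): 0.984528
R(2,0) (trapezoid, 4 panels, h=0.2500): 0.986737
R(1,1) = 0.984528 + (0.984528 − 0.975804)/3 = 0.987436
R(2,1) = 0.986737 + (0.986737 − 0.984528)/3 = 0.987473
R(2,2) = 0.987473 + (0.987473 − 0.987436)/15 = 0.987475

0.9875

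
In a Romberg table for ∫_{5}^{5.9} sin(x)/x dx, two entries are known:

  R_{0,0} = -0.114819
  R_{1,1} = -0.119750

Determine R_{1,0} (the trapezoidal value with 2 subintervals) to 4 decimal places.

-0.1185

From R_{1,1} = (4·R_{1,0} − R_{0,0})/3, solve for R_{1,0}:
4·R_{1,0} = 3·(-0.119750) + (-0.114819) = -0.474069
R_{1,0} = -0.118517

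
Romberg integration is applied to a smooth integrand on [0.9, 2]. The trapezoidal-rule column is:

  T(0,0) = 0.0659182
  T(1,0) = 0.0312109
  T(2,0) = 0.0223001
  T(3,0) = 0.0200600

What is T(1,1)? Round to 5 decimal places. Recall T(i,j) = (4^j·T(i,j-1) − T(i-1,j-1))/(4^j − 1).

Richardson extrapolation on the trapezoidal column (denominator 4−1=3):
T(1,1) = 0.0312109 + (0.0312109 − 0.0659182)/3 = 0.0196418

0.01964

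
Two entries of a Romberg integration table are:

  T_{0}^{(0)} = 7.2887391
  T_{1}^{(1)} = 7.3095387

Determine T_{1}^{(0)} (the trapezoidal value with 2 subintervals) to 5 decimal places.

From T_{1}^{(1)} = (4·T_{1}^{(0)} − T_{0}^{(0)})/3, solve for T_{1}^{(0)}:
4·T_{1}^{(0)} = 3·7.3095387 + 7.2887391 = 29.2173552
T_{1}^{(0)} = 7.3043388

7.30434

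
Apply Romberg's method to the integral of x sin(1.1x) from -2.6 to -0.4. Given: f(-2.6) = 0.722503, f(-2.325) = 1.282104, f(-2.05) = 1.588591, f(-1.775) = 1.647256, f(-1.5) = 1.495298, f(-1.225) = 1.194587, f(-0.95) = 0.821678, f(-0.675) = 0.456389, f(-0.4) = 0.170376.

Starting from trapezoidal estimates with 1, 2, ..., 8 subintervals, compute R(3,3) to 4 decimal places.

R(0,0) (trapezoid, 1 panel, h=2.2000): 0.982167
R(1,0) (trapezoid, 2 panels, h=1.1000): 2.135911
R(2,0) (trapezoid, 4 panels, h=0.5500): 2.393604
R(3,0) (trapezoid, 8 panels, h=0.2750): 2.456394
R(1,1) = 2.135911 + (2.135911 − 0.982167)/3 = 2.520492
R(2,1) = 2.393604 + (2.393604 − 2.135911)/3 = 2.479502
R(3,1) = 2.456394 + (2.456394 − 2.393604)/3 = 2.477324
R(2,2) = 2.479502 + (2.479502 − 2.520492)/15 = 2.476769
R(3,2) = 2.477324 + (2.477324 − 2.479502)/15 = 2.477179
R(3,3) = 2.477179 + (2.477179 − 2.476769)/63 = 2.477186

2.4772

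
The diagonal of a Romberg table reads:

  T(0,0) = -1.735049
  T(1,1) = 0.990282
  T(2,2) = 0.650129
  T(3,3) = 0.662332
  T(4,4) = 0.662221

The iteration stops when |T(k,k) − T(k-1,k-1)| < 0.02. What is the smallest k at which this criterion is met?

|T(1,1) − T(0,0)| = 2.725331 ≥ 0.02
|T(2,2) − T(1,1)| = 0.340153 ≥ 0.02
|T(3,3) − T(2,2)| = 0.012203 < 0.02

k = 3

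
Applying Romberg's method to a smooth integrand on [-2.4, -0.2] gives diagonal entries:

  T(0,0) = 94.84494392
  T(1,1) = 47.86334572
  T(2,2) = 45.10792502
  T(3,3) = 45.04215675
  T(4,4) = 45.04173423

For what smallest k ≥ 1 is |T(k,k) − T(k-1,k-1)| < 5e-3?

k = 4

|T(1,1) − T(0,0)| = 46.98159820 ≥ 5e-3
|T(2,2) − T(1,1)| = 2.75542070 ≥ 5e-3
|T(3,3) − T(2,2)| = 0.06576827 ≥ 5e-3
|T(4,4) − T(3,3)| = 0.00042252 < 5e-3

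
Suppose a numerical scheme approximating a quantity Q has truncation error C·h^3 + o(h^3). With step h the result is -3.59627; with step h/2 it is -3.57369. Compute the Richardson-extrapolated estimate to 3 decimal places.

-3.570

Extrapolated value = (8·A(h/2) − A(h)) / (8 − 1)
= (8·(-3.57369) − (-3.59627)) / 7
= -24.99325 / 7 = -3.57046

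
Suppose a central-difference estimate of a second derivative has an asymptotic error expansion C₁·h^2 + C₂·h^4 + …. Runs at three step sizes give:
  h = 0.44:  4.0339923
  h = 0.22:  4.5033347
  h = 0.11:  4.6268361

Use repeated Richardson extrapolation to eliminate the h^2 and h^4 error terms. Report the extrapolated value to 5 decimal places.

4.66855

First eliminate the h^2 term (factor 2^2 = 4):
  B₁ = (4·4.5033347 − 4.0339923)/3 = 4.6597822
  B₂ = (4·4.6268361 − 4.5033347)/3 = 4.6680032
Then eliminate the h^4 term (factor 2^4 = 16):
  (16·4.6680032 − 4.6597822)/15 = 4.6685513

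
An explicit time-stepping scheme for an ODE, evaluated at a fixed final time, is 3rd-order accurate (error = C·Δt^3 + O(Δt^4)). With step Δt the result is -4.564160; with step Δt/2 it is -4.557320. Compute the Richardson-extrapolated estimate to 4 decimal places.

The leading error scales as Δt^3; refining by a factor of 2 reduces it by 2^3 = 8.
Extrapolated value = (8·A(Δt/2) − A(Δt)) / (8 − 1)
= (8·(-4.557320) − (-4.564160)) / 7
= -31.894400 / 7 = -4.556343

-4.5563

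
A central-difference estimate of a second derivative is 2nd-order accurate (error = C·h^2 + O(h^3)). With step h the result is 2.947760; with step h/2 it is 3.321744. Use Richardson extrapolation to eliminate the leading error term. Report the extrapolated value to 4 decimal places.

3.4464

The leading error scales as h^2; refining by a factor of 2 reduces it by 2^2 = 4.
Extrapolated value = (4·A(h/2) − A(h)) / (4 − 1)
= (4·3.321744 − 2.947760) / 3
= 10.339216 / 3 = 3.446405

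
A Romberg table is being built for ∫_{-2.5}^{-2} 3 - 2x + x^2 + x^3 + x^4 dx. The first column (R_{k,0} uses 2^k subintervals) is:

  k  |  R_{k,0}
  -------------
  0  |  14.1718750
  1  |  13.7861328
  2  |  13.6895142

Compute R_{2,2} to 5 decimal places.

Richardson extrapolation on the trapezoidal column (denominator 4−1=3):
R_{1,1} = 13.7861328 + (13.7861328 − 14.1718750)/3 = 13.6575521
R_{2,1} = 13.6895142 + (13.6895142 − 13.7861328)/3 = 13.6573080
R_{2,2} = (16·13.6573080 − 13.6575521) / 15 = 13.6572917
(Column j=1 coincides with Simpson's rule on the same nodes.)

13.65729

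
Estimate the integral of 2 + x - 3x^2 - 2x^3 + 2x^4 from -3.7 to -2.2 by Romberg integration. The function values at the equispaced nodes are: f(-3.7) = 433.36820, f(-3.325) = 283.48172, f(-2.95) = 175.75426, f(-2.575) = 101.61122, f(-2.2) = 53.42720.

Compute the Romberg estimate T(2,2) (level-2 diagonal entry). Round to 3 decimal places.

297.327

T(0,0) (trapezoid, 1 panel, h=1.5000): 365.09655
T(1,0) (trapezoid, 2 panels, h=0.7500): 314.36397
T(2,0) (trapezoid, 4 panels, h=0.3750): 301.59184
T(1,1) = 314.36397 + (314.36397 − 365.09655)/3 = 297.45311
T(2,1) = 301.59184 + (301.59184 − 314.36397)/3 = 297.33446
T(2,2) = 297.33446 + (297.33446 − 297.45311)/15 = 297.32655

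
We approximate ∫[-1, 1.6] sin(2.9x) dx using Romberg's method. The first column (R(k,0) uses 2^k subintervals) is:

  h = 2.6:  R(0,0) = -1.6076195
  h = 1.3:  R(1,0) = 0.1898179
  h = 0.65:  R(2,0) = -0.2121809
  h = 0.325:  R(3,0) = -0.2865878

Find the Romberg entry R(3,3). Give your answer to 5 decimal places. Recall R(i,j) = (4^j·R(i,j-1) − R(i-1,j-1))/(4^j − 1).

R(1,1) = 0.1898179 + (0.1898179 − (-1.6076195))/3 = 0.7889637
R(2,1) = -0.2121809 + (-0.2121809 − 0.1898179)/3 = -0.3461805
R(3,1) = (4·(-0.2865878) − (-0.2121809)) / 3 = -0.3113901
R(2,2) = -0.3461805 + (-0.3461805 − 0.7889637)/15 = -0.4218568
R(3,2) = -0.3113901 + (-0.3113901 − (-0.3461805))/15 = -0.3090707
R(3,3) = (64·(-0.3090707) − (-0.4218568)) / 63 = -0.3072804

-0.30728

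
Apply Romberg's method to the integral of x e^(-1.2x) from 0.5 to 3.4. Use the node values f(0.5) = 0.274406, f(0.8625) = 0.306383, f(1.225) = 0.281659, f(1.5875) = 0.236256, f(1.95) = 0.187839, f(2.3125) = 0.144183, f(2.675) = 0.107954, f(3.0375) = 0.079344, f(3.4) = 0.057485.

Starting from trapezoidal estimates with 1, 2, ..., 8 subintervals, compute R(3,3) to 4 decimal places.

R(0,0) (trapezoid, 1 panel, h=2.9000): 0.481242
R(1,0) (trapezoid, 2 panels, h=1.4500): 0.512988
R(2,0) (trapezoid, 4 panels, h=0.7250): 0.538963
R(3,0) (trapezoid, 8 panels, h=0.3625): 0.547217
R(1,1) = 0.512988 + (0.512988 − 0.481242)/3 = 0.523570
R(2,1) = 0.538963 + (0.538963 − 0.512988)/3 = 0.547621
R(3,1) = 0.547217 + (0.547217 − 0.538963)/3 = 0.549968
R(2,2) = 0.547621 + (0.547621 − 0.523570)/15 = 0.549224
R(3,2) = 0.549968 + (0.549968 − 0.547621)/15 = 0.550124
R(3,3) = 0.550124 + (0.550124 − 0.549224)/63 = 0.550138

0.5501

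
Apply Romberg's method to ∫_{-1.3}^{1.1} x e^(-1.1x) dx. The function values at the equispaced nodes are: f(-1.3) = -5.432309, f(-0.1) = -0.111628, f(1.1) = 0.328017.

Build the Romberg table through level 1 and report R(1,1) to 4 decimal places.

-2.2203

R(0,0) (trapezoid, 1 panel, h=2.4000): -6.125150
R(1,0) (trapezoid, 2 panels, h=1.2000): -3.196529
R(1,1) = -3.196529 + (-3.196529 − (-6.125150))/3 = -2.220322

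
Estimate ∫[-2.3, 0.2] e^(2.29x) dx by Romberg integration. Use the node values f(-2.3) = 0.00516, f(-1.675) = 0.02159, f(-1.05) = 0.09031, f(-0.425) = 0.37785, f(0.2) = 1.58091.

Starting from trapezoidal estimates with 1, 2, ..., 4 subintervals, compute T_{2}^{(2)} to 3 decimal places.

T_{0}^{(0)} (trapezoid, 1 panel, h=2.5000): 1.98259
T_{1}^{(0)} (trapezoid, 2 panels, h=1.2500): 1.10418
T_{2}^{(0)} (trapezoid, 4 panels, h=0.6250): 0.80174
T_{1}^{(1)} = 1.10418 + (1.10418 − 1.98259)/3 = 0.81138
T_{2}^{(1)} = 0.80174 + (0.80174 − 1.10418)/3 = 0.70093
T_{2}^{(2)} = 0.70093 + (0.70093 − 0.81138)/15 = 0.69357

0.694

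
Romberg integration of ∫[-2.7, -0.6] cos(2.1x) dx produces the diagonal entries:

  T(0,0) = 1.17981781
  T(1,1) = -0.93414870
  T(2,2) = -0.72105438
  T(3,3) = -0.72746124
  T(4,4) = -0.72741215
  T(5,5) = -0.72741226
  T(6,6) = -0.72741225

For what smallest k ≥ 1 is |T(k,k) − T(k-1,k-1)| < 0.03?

|T(1,1) − T(0,0)| = 2.11396651 ≥ 0.03
|T(2,2) − T(1,1)| = 0.21309432 ≥ 0.03
|T(3,3) − T(2,2)| = 0.00640686 < 0.03

k = 3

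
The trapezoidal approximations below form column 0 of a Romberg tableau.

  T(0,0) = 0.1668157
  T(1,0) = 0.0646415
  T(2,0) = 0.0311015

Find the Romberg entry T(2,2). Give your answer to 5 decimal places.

0.01921

T(1,1) = 0.0646415 + (0.0646415 − 0.1668157)/3 = 0.0305834
T(2,1) = 0.0311015 + (0.0311015 − 0.0646415)/3 = 0.0199215
T(2,2) = 0.0199215 + (0.0199215 − 0.0305834)/15 = 0.0192107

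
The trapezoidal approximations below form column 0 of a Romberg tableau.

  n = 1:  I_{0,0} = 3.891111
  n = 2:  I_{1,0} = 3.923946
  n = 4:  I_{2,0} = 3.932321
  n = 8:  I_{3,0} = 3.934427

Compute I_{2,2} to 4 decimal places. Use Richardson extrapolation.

I_{1,1} = 3.923946 + (3.923946 − 3.891111)/3 = 3.934891
I_{2,1} = (4·3.932321 − 3.923946) / 3 = 3.935113
I_{2,2} = 3.935113 + (3.935113 − 3.934891)/15 = 3.935128

3.9351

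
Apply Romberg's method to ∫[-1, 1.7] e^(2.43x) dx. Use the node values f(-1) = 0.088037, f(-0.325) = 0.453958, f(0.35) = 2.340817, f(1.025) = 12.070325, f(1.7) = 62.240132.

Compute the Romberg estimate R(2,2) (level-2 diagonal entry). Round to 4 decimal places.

R(0,0) (trapezoid, 1 panel, h=2.7000): 84.143028
R(1,0) (trapezoid, 2 panels, h=1.3500): 45.231617
R(2,0) (trapezoid, 4 panels, h=0.6750): 31.069700
R(1,1) = 45.231617 + (45.231617 − 84.143028)/3 = 32.261147
R(2,1) = 31.069700 + (31.069700 − 45.231617)/3 = 26.349061
R(2,2) = 26.349061 + (26.349061 − 32.261147)/15 = 25.954922

25.9549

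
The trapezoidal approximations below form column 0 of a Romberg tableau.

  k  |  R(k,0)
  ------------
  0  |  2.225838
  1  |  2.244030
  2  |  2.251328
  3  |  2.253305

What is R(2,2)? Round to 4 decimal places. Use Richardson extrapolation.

R(1,1) = 2.244030 + (2.244030 − 2.225838)/3 = 2.250094
R(2,1) = 2.251328 + (2.251328 − 2.244030)/3 = 2.253761
R(2,2) = (16·2.253761 − 2.250094) / 15 = 2.254005

2.2540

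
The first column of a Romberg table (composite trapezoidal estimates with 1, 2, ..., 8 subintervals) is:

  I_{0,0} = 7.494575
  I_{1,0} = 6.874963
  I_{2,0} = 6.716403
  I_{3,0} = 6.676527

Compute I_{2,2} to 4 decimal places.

6.6632

Richardson extrapolation on the trapezoidal column (denominator 4−1=3):
I_{1,1} = 6.874963 + (6.874963 − 7.494575)/3 = 6.668426
I_{2,1} = 6.716403 + (6.716403 − 6.874963)/3 = 6.663550
I_{2,2} = (16·6.663550 − 6.668426) / 15 = 6.663225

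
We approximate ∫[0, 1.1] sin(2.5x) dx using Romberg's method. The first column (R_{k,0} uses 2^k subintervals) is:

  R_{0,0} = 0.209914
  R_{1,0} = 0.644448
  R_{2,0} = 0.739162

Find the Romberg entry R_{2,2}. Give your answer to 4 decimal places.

Richardson extrapolation on the trapezoidal column (denominator 4−1=3):
R_{1,1} = 0.644448 + (0.644448 − 0.209914)/3 = 0.789293
R_{2,1} = (4·0.739162 − 0.644448) / 3 = 0.770733
R_{2,2} = 0.770733 + (0.770733 − 0.789293)/15 = 0.769496

0.7695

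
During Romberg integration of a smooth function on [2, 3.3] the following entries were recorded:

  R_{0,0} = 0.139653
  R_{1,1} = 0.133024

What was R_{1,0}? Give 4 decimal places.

From R_{1,1} = (4·R_{1,0} − R_{0,0})/3, solve for R_{1,0}:
4·R_{1,0} = 3·0.133024 + 0.139653 = 0.538725
R_{1,0} = 0.134681

0.1347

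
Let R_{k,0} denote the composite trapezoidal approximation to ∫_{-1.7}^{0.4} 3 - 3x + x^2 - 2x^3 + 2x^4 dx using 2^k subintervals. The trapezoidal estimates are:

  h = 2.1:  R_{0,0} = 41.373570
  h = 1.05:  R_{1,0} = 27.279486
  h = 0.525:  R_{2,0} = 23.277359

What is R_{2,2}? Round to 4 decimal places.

21.9008

R_{1,1} = 27.279486 + (27.279486 − 41.373570)/3 = 22.581458
R_{2,1} = (4·23.277359 − 27.279486) / 3 = 21.943317
R_{2,2} = (16·21.943317 − 22.581458) / 15 = 21.900774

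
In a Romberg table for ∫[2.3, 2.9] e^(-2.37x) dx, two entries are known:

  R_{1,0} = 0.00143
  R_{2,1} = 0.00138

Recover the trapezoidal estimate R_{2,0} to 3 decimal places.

0.001

From R_{2,1} = (4·R_{2,0} − R_{1,0})/3, solve for R_{2,0}:
4·R_{2,0} = 3·0.00138 + 0.00143 = 0.00557
R_{2,0} = 0.00139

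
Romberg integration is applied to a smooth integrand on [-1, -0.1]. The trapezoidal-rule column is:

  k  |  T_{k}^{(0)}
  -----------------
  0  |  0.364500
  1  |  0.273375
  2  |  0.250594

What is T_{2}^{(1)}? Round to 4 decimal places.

T_{2}^{(1)} = (4·0.250594 − 0.273375) / 3 = 0.243000

0.2430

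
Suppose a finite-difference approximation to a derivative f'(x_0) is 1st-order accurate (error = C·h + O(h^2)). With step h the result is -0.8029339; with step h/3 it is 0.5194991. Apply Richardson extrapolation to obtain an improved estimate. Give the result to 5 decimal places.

1.18072

The leading error scales as h; refining by a factor of 3 reduces it by 3^1 = 3.
Extrapolated value = (3·A(h/3) − A(h)) / (3 − 1)
= (3·0.5194991 − (-0.8029339)) / 2
= 2.3614312 / 2 = 1.1807156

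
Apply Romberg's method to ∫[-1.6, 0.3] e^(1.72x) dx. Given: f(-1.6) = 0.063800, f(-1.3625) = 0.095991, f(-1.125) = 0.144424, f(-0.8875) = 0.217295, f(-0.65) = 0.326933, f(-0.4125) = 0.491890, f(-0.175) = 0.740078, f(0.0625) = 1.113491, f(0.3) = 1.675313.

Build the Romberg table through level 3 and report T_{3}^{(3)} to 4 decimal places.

T_{0}^{(0)} (trapezoid, 1 panel, h=1.9000): 1.652157
T_{1}^{(0)} (trapezoid, 2 panels, h=0.9500): 1.136665
T_{2}^{(0)} (trapezoid, 4 panels, h=0.4750): 0.988471
T_{3}^{(0)} (trapezoid, 8 panels, h=0.2375): 0.949919
T_{1}^{(1)} = 1.136665 + (1.136665 − 1.652157)/3 = 0.964834
T_{2}^{(1)} = 0.988471 + (0.988471 − 1.136665)/3 = 0.939073
T_{3}^{(1)} = 0.949919 + (0.949919 − 0.988471)/3 = 0.937068
T_{2}^{(2)} = 0.939073 + (0.939073 − 0.964834)/15 = 0.937356
T_{3}^{(2)} = 0.937068 + (0.937068 − 0.939073)/15 = 0.936934
T_{3}^{(3)} = 0.936934 + (0.936934 − 0.937356)/63 = 0.936927

0.9369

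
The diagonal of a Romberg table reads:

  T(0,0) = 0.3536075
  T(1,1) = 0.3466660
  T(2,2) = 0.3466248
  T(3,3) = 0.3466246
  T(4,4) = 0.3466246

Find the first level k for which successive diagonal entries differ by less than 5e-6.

k = 3

|T(1,1) − T(0,0)| = 0.0069415 ≥ 5e-6
|T(2,2) − T(1,1)| = 0.0000412 ≥ 5e-6
|T(3,3) − T(2,2)| = 0.0000002 < 5e-6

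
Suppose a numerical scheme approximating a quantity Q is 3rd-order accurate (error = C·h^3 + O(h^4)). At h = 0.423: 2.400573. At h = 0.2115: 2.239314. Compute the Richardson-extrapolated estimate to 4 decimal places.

The leading error scales as h^3; refining by a factor of 2 reduces it by 2^3 = 8.
Extrapolated value = (8·A(h/2) − A(h)) / (8 − 1)
= (8·2.239314 − 2.400573) / 7
= 15.513939 / 7 = 2.216277

2.2163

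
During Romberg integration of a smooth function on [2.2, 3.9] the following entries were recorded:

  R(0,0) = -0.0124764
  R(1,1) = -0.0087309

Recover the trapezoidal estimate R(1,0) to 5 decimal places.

-0.00967

From R(1,1) = (4·R(1,0) − R(0,0))/3, solve for R(1,0):
4·R(1,0) = 3·(-0.0087309) + (-0.0124764) = -0.0386691
R(1,0) = -0.0096673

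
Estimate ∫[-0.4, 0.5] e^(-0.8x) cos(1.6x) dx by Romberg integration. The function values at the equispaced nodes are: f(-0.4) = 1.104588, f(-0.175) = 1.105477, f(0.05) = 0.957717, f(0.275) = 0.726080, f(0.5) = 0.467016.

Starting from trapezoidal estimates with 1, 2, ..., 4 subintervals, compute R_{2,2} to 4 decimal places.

R_{0,0} (trapezoid, 1 panel, h=0.9000): 0.707222
R_{1,0} (trapezoid, 2 panels, h=0.4500): 0.784584
R_{2,0} (trapezoid, 4 panels, h=0.2250): 0.804392
R_{1,1} = 0.784584 + (0.784584 − 0.707222)/3 = 0.810371
R_{2,1} = 0.804392 + (0.804392 − 0.784584)/3 = 0.810995
R_{2,2} = 0.810995 + (0.810995 − 0.810371)/15 = 0.811037

0.8110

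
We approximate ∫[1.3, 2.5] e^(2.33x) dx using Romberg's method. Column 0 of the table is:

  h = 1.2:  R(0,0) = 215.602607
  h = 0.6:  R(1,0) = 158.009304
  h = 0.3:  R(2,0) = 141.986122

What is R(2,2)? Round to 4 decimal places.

136.5006

Richardson extrapolation on the trapezoidal column (denominator 4−1=3):
R(1,1) = 158.009304 + (158.009304 − 215.602607)/3 = 138.811536
R(2,1) = (4·141.986122 − 158.009304) / 3 = 136.645061
R(2,2) = 136.645061 + (136.645061 − 138.811536)/15 = 136.500629
(Column j=1 coincides with Simpson's rule on the same nodes.)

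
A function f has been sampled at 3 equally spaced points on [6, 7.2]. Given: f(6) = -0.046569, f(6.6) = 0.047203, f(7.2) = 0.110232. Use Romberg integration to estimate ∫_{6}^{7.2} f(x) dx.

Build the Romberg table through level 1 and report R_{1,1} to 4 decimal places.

R_{0,0} (trapezoid, 1 panel, h=1.2000): 0.038198
R_{1,0} (trapezoid, 2 panels, h=0.6000): 0.047421
R_{1,1} = 0.047421 + (0.047421 − 0.038198)/3 = 0.050495

0.0505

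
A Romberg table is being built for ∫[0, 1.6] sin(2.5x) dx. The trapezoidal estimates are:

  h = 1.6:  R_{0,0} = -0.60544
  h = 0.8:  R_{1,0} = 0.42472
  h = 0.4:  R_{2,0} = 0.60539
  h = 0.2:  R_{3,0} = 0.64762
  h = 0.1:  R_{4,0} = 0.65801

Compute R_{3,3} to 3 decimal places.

0.661

R_{1,1} = 0.42472 + (0.42472 − (-0.60544))/3 = 0.76811
R_{2,1} = (4·0.60539 − 0.42472) / 3 = 0.66561
R_{3,1} = (4·0.64762 − 0.60539) / 3 = 0.66170
R_{2,2} = (16·0.66561 − 0.76811) / 15 = 0.65878
R_{3,2} = (16·0.66170 − 0.66561) / 15 = 0.66144
R_{3,3} = 0.66144 + (0.66144 − 0.65878)/63 = 0.66148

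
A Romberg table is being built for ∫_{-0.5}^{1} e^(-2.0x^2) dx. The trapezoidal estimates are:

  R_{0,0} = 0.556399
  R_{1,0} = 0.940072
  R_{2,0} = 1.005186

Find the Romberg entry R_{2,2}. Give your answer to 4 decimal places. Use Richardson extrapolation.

Richardson extrapolation on the trapezoidal column (denominator 4−1=3):
R_{1,1} = 0.940072 + (0.940072 − 0.556399)/3 = 1.067963
R_{2,1} = 1.005186 + (1.005186 − 0.940072)/3 = 1.026891
R_{2,2} = 1.026891 + (1.026891 − 1.067963)/15 = 1.024153
(Column j=1 coincides with Simpson's rule on the same nodes.)

1.0242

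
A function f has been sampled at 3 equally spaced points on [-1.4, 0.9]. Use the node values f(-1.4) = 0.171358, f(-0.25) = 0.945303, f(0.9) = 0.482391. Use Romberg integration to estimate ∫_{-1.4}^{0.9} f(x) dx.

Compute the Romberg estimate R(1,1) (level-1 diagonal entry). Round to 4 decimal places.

1.7001

R(0,0) (trapezoid, 1 panel, h=2.3000): 0.751811
R(1,0) (trapezoid, 2 panels, h=1.1500): 1.463004
R(1,1) = 1.463004 + (1.463004 − 0.751811)/3 = 1.700068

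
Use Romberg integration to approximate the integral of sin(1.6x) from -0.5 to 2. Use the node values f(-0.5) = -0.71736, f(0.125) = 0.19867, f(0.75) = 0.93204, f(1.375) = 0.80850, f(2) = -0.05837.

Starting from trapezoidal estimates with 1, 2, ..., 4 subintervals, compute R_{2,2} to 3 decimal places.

R_{0,0} (trapezoid, 1 panel, h=2.5000): -0.96966
R_{1,0} (trapezoid, 2 panels, h=1.2500): 0.68022
R_{2,0} (trapezoid, 4 panels, h=0.6250): 0.96959
R_{1,1} = 0.68022 + (0.68022 − (-0.96966))/3 = 1.23018
R_{2,1} = 0.96959 + (0.96959 − 0.68022)/3 = 1.06605
R_{2,2} = 1.06605 + (1.06605 − 1.23018)/15 = 1.05511

1.055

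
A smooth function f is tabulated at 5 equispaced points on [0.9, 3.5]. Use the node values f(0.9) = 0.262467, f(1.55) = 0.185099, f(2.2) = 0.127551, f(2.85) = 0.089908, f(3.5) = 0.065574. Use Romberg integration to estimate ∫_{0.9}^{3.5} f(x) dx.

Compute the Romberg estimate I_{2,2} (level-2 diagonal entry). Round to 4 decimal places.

I_{0,0} (trapezoid, 1 panel, h=2.6000): 0.426453
I_{1,0} (trapezoid, 2 panels, h=1.3000): 0.379043
I_{2,0} (trapezoid, 4 panels, h=0.6500): 0.368276
I_{1,1} = 0.379043 + (0.379043 − 0.426453)/3 = 0.363240
I_{2,1} = 0.368276 + (0.368276 − 0.379043)/3 = 0.364687
I_{2,2} = 0.364687 + (0.364687 − 0.363240)/15 = 0.364783

0.3648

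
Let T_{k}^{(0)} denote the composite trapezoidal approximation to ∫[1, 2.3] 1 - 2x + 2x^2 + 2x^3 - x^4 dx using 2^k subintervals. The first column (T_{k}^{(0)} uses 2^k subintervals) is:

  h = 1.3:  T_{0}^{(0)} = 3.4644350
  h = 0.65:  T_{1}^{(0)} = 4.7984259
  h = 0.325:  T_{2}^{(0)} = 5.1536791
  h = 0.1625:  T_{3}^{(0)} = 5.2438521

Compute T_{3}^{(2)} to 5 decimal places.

5.27403

Richardson extrapolation on the trapezoidal column (denominator 4−1=3):
T_{2}^{(1)} = 5.1536791 + (5.1536791 − 4.7984259)/3 = 5.2720968
T_{3}^{(1)} = 5.2438521 + (5.2438521 − 5.1536791)/3 = 5.2739098
T_{3}^{(2)} = (16·5.2739098 − 5.2720968) / 15 = 5.2740307
(Column j=1 coincides with Simpson's rule on the same nodes.)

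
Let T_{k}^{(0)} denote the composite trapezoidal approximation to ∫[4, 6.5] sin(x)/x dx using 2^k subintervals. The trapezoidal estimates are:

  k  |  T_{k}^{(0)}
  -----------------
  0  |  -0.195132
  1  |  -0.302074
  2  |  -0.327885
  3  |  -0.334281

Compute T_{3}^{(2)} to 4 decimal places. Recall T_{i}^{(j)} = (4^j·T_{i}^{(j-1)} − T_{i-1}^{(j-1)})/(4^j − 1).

-0.3364

T_{2}^{(1)} = -0.327885 + (-0.327885 − (-0.302074))/3 = -0.336489
T_{3}^{(1)} = (4·(-0.334281) − (-0.327885)) / 3 = -0.336413
T_{3}^{(2)} = -0.336413 + (-0.336413 − (-0.336489))/15 = -0.336408
(Column j=1 coincides with Simpson's rule on the same nodes.)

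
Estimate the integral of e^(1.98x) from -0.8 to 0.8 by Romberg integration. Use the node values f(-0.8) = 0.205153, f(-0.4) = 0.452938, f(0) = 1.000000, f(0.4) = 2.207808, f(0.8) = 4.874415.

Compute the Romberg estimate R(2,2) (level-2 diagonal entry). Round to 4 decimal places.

R(0,0) (trapezoid, 1 panel, h=1.6000): 4.063654
R(1,0) (trapezoid, 2 panels, h=0.8000): 2.831827
R(2,0) (trapezoid, 4 panels, h=0.4000): 2.480212
R(1,1) = 2.831827 + (2.831827 − 4.063654)/3 = 2.421218
R(2,1) = 2.480212 + (2.480212 − 2.831827)/3 = 2.363007
R(2,2) = 2.363007 + (2.363007 − 2.421218)/15 = 2.359126

2.3591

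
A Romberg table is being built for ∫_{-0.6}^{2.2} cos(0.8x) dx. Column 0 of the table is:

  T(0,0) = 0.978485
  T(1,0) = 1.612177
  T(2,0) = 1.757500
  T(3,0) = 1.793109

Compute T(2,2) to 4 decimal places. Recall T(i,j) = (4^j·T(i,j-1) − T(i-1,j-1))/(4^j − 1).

Richardson extrapolation on the trapezoidal column (denominator 4−1=3):
T(1,1) = 1.612177 + (1.612177 − 0.978485)/3 = 1.823408
T(2,1) = (4·1.757500 − 1.612177) / 3 = 1.805941
T(2,2) = (16·1.805941 − 1.823408) / 15 = 1.804777

1.8048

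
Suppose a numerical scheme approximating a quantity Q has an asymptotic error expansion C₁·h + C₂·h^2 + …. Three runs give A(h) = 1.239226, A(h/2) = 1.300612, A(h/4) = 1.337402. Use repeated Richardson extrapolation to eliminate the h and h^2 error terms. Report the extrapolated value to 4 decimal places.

1.3783

First eliminate the h term (factor 2^1 = 2):
  B₁ = (2·1.300612 − 1.239226)/1 = 1.361998
  B₂ = (2·1.337402 − 1.300612)/1 = 1.374192
Then eliminate the h^2 term (factor 2^2 = 4):
  (4·1.374192 − 1.361998)/3 = 1.378257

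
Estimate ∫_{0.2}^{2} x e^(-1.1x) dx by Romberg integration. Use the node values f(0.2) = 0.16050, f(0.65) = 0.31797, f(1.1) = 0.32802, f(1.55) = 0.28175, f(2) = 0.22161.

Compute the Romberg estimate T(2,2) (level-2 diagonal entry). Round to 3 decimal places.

T(0,0) (trapezoid, 1 panel, h=1.8000): 0.34390
T(1,0) (trapezoid, 2 panels, h=0.9000): 0.46717
T(2,0) (trapezoid, 4 panels, h=0.4500): 0.50346
T(1,1) = 0.46717 + (0.46717 − 0.34390)/3 = 0.50826
T(2,1) = 0.50346 + (0.50346 − 0.46717)/3 = 0.51556
T(2,2) = 0.51556 + (0.51556 − 0.50826)/15 = 0.51605

0.516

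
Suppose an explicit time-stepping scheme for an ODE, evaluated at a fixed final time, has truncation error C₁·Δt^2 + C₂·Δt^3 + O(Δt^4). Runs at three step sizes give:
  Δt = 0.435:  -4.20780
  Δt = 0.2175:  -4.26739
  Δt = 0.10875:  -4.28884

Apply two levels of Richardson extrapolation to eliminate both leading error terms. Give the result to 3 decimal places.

First eliminate the Δt^2 term (factor 2^2 = 4):
  B₁ = (4·(-4.26739) − (-4.20780))/3 = -4.28725
  B₂ = (4·(-4.28884) − (-4.26739))/3 = -4.29599
Then eliminate the Δt^3 term (factor 2^3 = 8):
  (8·(-4.29599) − (-4.28725))/7 = -4.29724

-4.297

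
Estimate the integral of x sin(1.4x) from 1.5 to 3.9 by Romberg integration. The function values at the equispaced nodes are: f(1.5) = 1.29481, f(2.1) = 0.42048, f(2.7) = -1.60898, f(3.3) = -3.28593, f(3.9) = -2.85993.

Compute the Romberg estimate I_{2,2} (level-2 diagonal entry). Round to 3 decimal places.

-3.252

I_{0,0} (trapezoid, 1 panel, h=2.4000): -1.87814
I_{1,0} (trapezoid, 2 panels, h=1.2000): -2.86985
I_{2,0} (trapezoid, 4 panels, h=0.6000): -3.15419
I_{1,1} = -2.86985 + (-2.86985 − (-1.87814))/3 = -3.20042
I_{2,1} = -3.15419 + (-3.15419 − (-2.86985))/3 = -3.24897
I_{2,2} = -3.24897 + (-3.24897 − (-3.20042))/15 = -3.25221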